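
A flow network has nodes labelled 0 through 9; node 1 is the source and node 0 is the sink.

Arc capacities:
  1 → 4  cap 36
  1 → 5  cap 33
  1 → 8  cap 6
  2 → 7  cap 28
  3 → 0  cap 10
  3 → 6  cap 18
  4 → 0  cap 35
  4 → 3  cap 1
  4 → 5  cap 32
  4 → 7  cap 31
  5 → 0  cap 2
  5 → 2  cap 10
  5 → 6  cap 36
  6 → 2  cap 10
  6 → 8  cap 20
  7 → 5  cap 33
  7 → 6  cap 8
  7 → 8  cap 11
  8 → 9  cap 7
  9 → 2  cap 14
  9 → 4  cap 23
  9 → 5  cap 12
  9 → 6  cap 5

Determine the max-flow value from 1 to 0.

Maximum flow value: 38

augment #1: 1→4→0 bottleneck 35, total now 35
augment #2: 1→5→0 bottleneck 2, total now 37
augment #3: 1→4→3→0 bottleneck 1, total now 38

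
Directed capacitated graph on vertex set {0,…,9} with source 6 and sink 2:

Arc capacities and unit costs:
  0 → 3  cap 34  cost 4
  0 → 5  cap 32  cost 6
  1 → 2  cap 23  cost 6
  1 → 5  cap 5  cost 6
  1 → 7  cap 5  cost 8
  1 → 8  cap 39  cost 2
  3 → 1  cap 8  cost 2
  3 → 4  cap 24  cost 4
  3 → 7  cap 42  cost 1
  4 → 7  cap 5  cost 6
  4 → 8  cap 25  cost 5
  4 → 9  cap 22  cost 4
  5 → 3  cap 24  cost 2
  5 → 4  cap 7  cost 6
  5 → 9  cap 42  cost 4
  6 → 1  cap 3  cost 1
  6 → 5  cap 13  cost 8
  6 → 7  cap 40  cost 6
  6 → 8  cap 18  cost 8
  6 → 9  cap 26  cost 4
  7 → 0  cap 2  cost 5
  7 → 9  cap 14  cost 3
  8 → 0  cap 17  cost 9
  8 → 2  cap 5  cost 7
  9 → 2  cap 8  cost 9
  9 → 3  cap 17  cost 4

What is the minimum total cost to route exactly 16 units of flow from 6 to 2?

shortest-cost path #1: 6→1→2 push 3 @ unit cost 7 (adds 21)
shortest-cost path #2: 6→9→2 push 8 @ unit cost 13 (adds 104)
shortest-cost path #3: 6→8→2 push 5 @ unit cost 15 (adds 75)
total cost = 200

Minimum cost for 16 units: 200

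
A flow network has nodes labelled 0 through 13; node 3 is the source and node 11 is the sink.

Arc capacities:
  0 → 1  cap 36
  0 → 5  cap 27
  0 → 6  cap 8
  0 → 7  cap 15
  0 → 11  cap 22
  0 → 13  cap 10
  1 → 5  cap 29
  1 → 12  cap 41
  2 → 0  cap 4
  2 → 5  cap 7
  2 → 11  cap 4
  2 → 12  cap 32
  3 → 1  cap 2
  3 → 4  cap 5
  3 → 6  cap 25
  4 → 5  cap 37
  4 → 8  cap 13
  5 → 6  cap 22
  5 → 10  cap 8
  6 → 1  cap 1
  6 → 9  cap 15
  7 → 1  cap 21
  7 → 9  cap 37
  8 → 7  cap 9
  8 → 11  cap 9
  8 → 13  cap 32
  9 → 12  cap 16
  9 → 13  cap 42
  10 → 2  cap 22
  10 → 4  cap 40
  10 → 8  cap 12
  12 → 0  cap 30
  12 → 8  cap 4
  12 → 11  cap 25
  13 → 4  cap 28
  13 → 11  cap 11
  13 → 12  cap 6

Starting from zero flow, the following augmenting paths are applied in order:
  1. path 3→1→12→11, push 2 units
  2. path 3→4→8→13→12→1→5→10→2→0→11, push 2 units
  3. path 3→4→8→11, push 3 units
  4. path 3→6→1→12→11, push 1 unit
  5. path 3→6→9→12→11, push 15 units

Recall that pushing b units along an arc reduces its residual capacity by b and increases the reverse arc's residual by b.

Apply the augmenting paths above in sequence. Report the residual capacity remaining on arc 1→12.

after path 1 (3→1→12→11, push 2): res(1,12)=39
after path 2 (3→4→8→13→12→1→5→10→2→0→11, push 2): res(1,12)=41
after path 3 (3→4→8→11, push 3): res(1,12)=41
after path 4 (3→6→1→12→11, push 1): res(1,12)=40
after path 5 (3→6→9→12→11, push 15): res(1,12)=40

Residual capacity of (1,12): 40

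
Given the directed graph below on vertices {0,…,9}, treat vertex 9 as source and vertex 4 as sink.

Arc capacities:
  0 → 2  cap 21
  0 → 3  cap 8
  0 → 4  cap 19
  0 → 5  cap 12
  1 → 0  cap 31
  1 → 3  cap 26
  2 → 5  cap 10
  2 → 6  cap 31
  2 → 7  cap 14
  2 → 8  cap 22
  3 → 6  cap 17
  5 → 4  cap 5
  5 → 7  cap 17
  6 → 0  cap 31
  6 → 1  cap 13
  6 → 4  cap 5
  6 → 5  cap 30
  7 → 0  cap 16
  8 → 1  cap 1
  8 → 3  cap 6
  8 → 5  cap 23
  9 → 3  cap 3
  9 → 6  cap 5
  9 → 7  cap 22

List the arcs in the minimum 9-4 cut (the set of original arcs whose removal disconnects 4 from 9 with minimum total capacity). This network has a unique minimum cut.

Min-cut arcs: {(7,0), (9,3), (9,6)} (total capacity 24)

augment #1: 9→6→4 push 5
augment #2: 9→7→0→4 push 16
augment #3: 9→3→6→0→4 push 3
max flow = 24; residual-reachable set from 9 gives S-side
cut edges (S→T): {(7,0), (9,3), (9,6)} total cap 24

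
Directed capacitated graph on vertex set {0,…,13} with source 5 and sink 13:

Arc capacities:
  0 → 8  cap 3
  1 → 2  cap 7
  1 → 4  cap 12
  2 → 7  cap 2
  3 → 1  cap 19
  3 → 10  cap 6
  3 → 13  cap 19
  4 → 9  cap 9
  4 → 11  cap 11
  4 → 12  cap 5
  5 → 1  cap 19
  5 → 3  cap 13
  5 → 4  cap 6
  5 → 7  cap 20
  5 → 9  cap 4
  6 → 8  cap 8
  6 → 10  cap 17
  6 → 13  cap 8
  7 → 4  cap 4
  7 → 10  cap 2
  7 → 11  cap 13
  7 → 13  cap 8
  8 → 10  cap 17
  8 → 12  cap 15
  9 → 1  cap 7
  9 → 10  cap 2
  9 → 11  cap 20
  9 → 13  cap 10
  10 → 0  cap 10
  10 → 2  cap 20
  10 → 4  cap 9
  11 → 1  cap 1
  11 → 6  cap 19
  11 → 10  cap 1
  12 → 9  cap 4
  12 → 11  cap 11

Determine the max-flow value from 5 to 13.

Maximum flow value: 39

augment #1: 5→3→13 bottleneck 13, total now 13
augment #2: 5→7→13 bottleneck 8, total now 21
augment #3: 5→9→13 bottleneck 4, total now 25
augment #4: 5→4→9→13 bottleneck 6, total now 31
augment #5: 5→7→11→6→13 bottleneck 8, total now 39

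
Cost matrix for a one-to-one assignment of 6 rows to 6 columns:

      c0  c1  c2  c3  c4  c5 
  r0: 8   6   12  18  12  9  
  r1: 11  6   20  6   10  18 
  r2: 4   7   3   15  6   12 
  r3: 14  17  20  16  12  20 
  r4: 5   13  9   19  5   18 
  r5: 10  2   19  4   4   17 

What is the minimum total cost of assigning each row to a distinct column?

Minimum assignment cost: 37

optimal assignment: row0→col5 (cost 9), row1→col3 (cost 6), row2→col2 (cost 3), row3→col4 (cost 12), row4→col0 (cost 5), row5→col1 (cost 2)
total = 9 + 6 + 3 + 12 + 5 + 2 = 37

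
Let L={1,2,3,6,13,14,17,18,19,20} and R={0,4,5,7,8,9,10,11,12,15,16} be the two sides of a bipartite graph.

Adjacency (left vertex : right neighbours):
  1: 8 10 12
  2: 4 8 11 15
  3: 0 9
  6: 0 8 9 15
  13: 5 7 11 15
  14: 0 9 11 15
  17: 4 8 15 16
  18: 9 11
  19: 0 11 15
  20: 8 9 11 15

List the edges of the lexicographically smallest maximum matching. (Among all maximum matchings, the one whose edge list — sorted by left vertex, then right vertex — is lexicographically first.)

Lex-smallest maximum matching: {(1,10), (2,4), (3,0), (6,8), (13,5), (14,9), (17,16), (18,11), (19,15)}

|M| = 9 (so the lex-smallest maximum matching has 9 edges)
process left vertices in ascending order; for each, take the smallest-labelled available neighbour that still permits 9 edges overall, or leave it unmatched if none does
lex-smallest matching: {1-10, 2-4, 3-0, 6-8, 13-5, 14-9, 17-16, 18-11, 19-15}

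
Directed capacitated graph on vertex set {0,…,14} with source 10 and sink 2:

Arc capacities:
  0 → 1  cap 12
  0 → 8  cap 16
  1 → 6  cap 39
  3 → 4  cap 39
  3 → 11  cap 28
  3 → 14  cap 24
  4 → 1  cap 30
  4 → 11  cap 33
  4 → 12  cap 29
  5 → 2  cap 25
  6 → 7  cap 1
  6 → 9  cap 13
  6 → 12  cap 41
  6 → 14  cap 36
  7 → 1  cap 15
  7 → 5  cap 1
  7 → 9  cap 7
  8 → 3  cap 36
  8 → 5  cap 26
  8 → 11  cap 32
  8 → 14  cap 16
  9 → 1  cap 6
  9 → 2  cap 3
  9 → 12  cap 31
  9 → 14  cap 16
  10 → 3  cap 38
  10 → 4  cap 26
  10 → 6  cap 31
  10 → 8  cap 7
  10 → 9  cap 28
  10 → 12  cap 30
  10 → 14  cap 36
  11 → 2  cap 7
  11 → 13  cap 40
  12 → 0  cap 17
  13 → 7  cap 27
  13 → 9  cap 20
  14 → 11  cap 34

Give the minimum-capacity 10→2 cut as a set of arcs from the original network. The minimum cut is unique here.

Min-cut arcs: {(0,8), (7,5), (9,2), (10,8), (11,2)} (total capacity 34)

augment #1: 10→9→2 push 3
augment #2: 10→3→11→2 push 7
augment #3: 10→8→5→2 push 7
augment #4: 10→6→7→5→2 push 1
augment #5: 10→12→0→8→5→2 push 16
max flow = 34; residual-reachable set from 10 gives S-side
cut edges (S→T): {(0,8), (7,5), (9,2), (10,8), (11,2)} total cap 34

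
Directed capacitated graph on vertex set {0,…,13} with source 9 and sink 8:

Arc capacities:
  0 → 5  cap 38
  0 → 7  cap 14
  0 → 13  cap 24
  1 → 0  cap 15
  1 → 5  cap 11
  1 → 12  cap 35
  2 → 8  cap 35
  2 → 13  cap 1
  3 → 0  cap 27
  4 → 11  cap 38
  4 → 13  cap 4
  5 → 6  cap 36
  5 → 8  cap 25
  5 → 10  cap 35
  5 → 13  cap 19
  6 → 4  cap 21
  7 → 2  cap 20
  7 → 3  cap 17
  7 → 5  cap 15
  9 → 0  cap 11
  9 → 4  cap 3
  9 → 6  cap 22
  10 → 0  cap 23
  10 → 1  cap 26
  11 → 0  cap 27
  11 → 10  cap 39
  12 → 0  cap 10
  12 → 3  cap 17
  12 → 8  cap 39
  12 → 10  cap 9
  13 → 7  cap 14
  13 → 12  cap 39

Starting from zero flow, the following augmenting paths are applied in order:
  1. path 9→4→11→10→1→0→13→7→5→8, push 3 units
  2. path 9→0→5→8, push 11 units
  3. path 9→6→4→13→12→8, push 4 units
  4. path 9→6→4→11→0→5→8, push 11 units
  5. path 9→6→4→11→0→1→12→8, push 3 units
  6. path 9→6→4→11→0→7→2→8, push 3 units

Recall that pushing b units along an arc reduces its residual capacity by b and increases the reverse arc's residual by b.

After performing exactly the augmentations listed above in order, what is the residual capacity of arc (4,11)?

after path 1 (9→4→11→10→1→0→13→7→5→8, push 3): res(4,11)=35
after path 2 (9→0→5→8, push 11): res(4,11)=35
after path 3 (9→6→4→13→12→8, push 4): res(4,11)=35
after path 4 (9→6→4→11→0→5→8, push 11): res(4,11)=24
after path 5 (9→6→4→11→0→1→12→8, push 3): res(4,11)=21
after path 6 (9→6→4→11→0→7→2→8, push 3): res(4,11)=18

Residual capacity of (4,11): 18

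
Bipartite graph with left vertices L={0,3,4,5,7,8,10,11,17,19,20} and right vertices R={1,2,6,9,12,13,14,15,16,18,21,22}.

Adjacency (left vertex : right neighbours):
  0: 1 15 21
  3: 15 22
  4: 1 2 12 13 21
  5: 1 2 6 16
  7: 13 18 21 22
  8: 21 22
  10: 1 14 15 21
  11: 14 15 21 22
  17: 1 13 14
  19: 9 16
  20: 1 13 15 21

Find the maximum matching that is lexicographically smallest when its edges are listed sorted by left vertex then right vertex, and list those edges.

|M| = 10 (so the lex-smallest maximum matching has 10 edges)
process left vertices in ascending order; for each, take the smallest-labelled available neighbour that still permits 10 edges overall, or leave it unmatched if none does
lex-smallest matching: {0-1, 3-15, 4-2, 5-6, 7-18, 8-21, 10-14, 11-22, 17-13, 19-9}

Lex-smallest maximum matching: {(0,1), (3,15), (4,2), (5,6), (7,18), (8,21), (10,14), (11,22), (17,13), (19,9)}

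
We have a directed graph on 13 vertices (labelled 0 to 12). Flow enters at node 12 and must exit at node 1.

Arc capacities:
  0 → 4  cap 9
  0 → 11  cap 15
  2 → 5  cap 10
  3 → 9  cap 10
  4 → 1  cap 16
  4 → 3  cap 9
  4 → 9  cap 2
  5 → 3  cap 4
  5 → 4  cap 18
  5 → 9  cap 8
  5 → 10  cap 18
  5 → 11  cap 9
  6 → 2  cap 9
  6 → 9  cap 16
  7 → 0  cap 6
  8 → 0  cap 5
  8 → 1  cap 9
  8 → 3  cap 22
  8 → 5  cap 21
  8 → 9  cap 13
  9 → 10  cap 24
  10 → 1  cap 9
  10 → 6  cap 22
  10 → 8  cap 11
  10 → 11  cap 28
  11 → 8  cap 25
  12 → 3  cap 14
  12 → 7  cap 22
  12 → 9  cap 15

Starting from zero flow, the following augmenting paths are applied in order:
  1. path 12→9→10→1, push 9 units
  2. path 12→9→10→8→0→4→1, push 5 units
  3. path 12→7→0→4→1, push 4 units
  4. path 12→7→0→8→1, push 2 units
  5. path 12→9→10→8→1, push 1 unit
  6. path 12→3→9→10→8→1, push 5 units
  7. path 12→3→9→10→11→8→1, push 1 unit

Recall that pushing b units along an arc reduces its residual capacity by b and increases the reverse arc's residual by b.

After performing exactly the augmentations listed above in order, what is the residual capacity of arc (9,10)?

after path 1 (12→9→10→1, push 9): res(9,10)=15
after path 2 (12→9→10→8→0→4→1, push 5): res(9,10)=10
after path 3 (12→7→0→4→1, push 4): res(9,10)=10
after path 4 (12→7→0→8→1, push 2): res(9,10)=10
after path 5 (12→9→10→8→1, push 1): res(9,10)=9
after path 6 (12→3→9→10→8→1, push 5): res(9,10)=4
after path 7 (12→3→9→10→11→8→1, push 1): res(9,10)=3

Residual capacity of (9,10): 3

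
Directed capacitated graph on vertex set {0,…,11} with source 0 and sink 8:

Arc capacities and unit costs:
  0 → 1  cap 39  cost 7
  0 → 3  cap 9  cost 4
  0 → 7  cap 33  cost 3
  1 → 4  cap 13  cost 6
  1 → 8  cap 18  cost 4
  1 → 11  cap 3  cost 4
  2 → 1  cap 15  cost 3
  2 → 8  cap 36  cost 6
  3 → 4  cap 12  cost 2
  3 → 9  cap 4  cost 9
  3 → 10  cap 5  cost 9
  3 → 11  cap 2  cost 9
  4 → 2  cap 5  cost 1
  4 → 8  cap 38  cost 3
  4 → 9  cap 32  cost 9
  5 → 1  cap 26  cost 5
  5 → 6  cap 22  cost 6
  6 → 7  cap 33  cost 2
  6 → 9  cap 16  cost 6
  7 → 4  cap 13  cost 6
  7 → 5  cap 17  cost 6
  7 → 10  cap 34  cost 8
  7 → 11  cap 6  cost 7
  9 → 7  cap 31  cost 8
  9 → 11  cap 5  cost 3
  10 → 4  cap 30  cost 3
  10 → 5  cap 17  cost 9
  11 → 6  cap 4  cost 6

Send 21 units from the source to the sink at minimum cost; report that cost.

shortest-cost path #1: 0→3→4→8 push 9 @ unit cost 9 (adds 81)
shortest-cost path #2: 0→1→8 push 12 @ unit cost 11 (adds 132)
total cost = 213

Minimum cost for 21 units: 213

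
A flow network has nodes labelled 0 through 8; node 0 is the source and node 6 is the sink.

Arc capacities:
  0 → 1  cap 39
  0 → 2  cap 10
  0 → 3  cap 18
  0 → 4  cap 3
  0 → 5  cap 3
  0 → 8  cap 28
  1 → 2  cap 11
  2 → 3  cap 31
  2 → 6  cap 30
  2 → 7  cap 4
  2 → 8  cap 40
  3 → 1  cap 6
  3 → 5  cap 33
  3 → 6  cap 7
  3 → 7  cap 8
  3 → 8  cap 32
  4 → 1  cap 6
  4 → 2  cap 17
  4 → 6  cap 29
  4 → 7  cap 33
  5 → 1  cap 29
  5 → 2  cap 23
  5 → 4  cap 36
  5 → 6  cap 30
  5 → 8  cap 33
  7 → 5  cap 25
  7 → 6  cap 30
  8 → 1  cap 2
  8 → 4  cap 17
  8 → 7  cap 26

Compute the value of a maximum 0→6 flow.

augment #1: 0→2→6 bottleneck 10, total now 10
augment #2: 0→3→6 bottleneck 7, total now 17
augment #3: 0→4→6 bottleneck 3, total now 20
augment #4: 0→5→6 bottleneck 3, total now 23
augment #5: 0→1→2→6 bottleneck 11, total now 34
augment #6: 0→3→5→6 bottleneck 11, total now 45
augment #7: 0→8→4→6 bottleneck 17, total now 62
augment #8: 0→8→7→6 bottleneck 11, total now 73

Maximum flow value: 73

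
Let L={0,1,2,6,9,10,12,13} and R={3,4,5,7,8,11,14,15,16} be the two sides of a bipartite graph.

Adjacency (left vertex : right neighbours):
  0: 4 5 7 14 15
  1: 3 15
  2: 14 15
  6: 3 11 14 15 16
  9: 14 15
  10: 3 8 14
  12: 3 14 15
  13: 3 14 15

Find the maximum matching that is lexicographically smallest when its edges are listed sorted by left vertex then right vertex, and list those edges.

Lex-smallest maximum matching: {(0,4), (1,3), (2,14), (6,11), (9,15), (10,8)}

|M| = 6 (so the lex-smallest maximum matching has 6 edges)
process left vertices in ascending order; for each, take the smallest-labelled available neighbour that still permits 6 edges overall, or leave it unmatched if none does
lex-smallest matching: {0-4, 1-3, 2-14, 6-11, 9-15, 10-8}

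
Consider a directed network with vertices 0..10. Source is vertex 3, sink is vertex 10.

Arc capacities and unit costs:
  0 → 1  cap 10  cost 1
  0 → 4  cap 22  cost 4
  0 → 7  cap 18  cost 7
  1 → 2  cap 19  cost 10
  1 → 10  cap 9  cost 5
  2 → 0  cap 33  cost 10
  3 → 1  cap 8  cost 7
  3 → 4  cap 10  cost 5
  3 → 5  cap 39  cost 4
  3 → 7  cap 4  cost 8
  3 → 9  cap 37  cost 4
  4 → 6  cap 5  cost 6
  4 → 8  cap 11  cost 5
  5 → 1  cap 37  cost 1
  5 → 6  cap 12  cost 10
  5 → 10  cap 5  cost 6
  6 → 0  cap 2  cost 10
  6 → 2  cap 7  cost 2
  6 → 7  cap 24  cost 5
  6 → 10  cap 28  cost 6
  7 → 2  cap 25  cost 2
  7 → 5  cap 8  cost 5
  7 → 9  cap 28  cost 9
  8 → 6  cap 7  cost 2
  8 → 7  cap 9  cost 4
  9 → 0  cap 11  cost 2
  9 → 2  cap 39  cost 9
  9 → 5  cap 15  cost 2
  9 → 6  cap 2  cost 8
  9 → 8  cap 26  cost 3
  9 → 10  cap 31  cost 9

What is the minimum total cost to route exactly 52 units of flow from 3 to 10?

shortest-cost path #1: 3→5→10 push 5 @ unit cost 10 (adds 50)
shortest-cost path #2: 3→5→1→10 push 9 @ unit cost 10 (adds 90)
shortest-cost path #3: 3→9→10 push 31 @ unit cost 13 (adds 403)
shortest-cost path #4: 3→9→8→6→10 push 6 @ unit cost 15 (adds 90)
shortest-cost path #5: 3→4→6→10 push 1 @ unit cost 17 (adds 17)
total cost = 650

Minimum cost for 52 units: 650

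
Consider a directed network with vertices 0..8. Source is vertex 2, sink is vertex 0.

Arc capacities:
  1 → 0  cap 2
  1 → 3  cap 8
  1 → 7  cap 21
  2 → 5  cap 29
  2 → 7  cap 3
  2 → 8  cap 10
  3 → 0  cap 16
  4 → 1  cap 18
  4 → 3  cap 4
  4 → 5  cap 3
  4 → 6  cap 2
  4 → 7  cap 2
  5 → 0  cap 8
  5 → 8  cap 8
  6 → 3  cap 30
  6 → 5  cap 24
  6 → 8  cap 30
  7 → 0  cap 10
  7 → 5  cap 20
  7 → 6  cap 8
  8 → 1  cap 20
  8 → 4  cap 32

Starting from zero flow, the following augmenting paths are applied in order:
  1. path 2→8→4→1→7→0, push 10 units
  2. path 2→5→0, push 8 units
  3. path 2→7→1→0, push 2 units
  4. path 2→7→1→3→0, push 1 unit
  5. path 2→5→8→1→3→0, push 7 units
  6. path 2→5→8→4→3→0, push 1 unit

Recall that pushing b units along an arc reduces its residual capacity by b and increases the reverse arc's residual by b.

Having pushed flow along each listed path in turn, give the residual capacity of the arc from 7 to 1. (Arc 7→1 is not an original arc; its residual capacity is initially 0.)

after path 1 (2→8→4→1→7→0, push 10): res(7,1)=10
after path 2 (2→5→0, push 8): res(7,1)=10
after path 3 (2→7→1→0, push 2): res(7,1)=8
after path 4 (2→7→1→3→0, push 1): res(7,1)=7
after path 5 (2→5→8→1→3→0, push 7): res(7,1)=7
after path 6 (2→5→8→4→3→0, push 1): res(7,1)=7

Residual capacity of (7,1): 7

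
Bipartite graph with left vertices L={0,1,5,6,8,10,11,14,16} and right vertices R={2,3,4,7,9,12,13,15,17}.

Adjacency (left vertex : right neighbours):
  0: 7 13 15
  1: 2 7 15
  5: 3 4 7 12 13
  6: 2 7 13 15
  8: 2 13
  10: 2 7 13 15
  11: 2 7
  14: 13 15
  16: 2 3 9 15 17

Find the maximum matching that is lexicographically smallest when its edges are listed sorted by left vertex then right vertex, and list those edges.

|M| = 6 (so the lex-smallest maximum matching has 6 edges)
process left vertices in ascending order; for each, take the smallest-labelled available neighbour that still permits 6 edges overall, or leave it unmatched if none does
lex-smallest matching: {0-7, 1-2, 5-3, 6-13, 10-15, 16-9}

Lex-smallest maximum matching: {(0,7), (1,2), (5,3), (6,13), (10,15), (16,9)}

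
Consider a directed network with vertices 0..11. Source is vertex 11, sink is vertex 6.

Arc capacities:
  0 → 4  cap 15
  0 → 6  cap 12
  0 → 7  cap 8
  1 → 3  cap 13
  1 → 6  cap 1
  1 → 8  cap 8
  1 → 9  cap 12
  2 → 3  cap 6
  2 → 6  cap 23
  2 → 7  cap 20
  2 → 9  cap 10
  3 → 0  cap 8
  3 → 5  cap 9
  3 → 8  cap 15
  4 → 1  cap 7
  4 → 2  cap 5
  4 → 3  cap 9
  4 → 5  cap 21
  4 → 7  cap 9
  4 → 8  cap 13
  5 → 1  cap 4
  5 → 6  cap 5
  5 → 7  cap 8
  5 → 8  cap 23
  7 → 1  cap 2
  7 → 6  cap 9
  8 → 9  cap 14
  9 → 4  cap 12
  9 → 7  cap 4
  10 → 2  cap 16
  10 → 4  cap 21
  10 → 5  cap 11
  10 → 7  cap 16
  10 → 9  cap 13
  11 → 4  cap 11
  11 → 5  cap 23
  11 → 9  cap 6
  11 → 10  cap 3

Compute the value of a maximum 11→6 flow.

augment #1: 11→5→6 bottleneck 5, total now 5
augment #2: 11→4→1→6 bottleneck 1, total now 6
augment #3: 11→4→2→6 bottleneck 5, total now 11
augment #4: 11→4→7→6 bottleneck 5, total now 16
augment #5: 11→5→7→6 bottleneck 4, total now 20
augment #6: 11→10→2→6 bottleneck 3, total now 23
augment #7: 11→5→1→3→0→6 bottleneck 4, total now 27
augment #8: 11→9→4→3→0→6 bottleneck 4, total now 31

Maximum flow value: 31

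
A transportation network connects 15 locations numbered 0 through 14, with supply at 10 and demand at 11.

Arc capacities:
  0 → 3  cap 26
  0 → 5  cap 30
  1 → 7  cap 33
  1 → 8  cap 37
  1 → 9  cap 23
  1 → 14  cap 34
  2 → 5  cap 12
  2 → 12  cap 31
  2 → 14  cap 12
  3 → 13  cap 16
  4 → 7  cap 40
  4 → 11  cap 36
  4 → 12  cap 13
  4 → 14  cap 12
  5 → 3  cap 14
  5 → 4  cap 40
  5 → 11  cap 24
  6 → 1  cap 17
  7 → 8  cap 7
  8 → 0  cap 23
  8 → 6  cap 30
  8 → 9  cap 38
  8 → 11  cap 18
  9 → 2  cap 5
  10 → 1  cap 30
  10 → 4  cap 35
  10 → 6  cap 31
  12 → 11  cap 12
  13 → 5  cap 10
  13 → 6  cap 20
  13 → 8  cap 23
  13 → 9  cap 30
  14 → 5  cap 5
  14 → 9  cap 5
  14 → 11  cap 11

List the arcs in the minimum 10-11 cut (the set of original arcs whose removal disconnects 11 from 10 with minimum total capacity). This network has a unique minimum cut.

Min-cut arcs: {(6,1), (10,1), (10,4)} (total capacity 82)

augment #1: 10→4→11 push 35
augment #2: 10→1→8→11 push 18
augment #3: 10→1→14→11 push 11
augment #4: 10→1→14→5→11 push 1
augment #5: 10→6→1→14→5→11 push 4
augment #6: 10→6→1→8→0→5→11 push 13
max flow = 82; residual-reachable set from 10 gives S-side
cut edges (S→T): {(6,1), (10,1), (10,4)} total cap 82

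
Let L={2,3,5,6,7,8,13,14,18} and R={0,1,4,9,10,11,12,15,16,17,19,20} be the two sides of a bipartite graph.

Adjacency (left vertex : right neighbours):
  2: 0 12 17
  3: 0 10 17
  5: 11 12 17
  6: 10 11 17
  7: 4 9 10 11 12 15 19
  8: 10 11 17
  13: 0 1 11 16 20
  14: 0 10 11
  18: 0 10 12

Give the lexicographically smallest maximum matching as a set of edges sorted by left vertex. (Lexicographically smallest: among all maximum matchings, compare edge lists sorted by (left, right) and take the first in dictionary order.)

|M| = 7 (so the lex-smallest maximum matching has 7 edges)
process left vertices in ascending order; for each, take the smallest-labelled available neighbour that still permits 7 edges overall, or leave it unmatched if none does
lex-smallest matching: {2-0, 3-10, 5-11, 6-17, 7-4, 13-1, 18-12}

Lex-smallest maximum matching: {(2,0), (3,10), (5,11), (6,17), (7,4), (13,1), (18,12)}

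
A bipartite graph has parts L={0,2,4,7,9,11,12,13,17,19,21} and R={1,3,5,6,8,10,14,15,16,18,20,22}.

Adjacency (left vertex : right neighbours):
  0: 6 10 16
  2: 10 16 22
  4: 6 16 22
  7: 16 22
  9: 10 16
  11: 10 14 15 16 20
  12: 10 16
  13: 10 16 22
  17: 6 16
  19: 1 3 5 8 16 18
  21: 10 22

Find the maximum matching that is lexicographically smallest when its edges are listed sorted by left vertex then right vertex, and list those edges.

Lex-smallest maximum matching: {(0,6), (2,10), (4,16), (7,22), (11,14), (19,1)}

|M| = 6 (so the lex-smallest maximum matching has 6 edges)
process left vertices in ascending order; for each, take the smallest-labelled available neighbour that still permits 6 edges overall, or leave it unmatched if none does
lex-smallest matching: {0-6, 2-10, 4-16, 7-22, 11-14, 19-1}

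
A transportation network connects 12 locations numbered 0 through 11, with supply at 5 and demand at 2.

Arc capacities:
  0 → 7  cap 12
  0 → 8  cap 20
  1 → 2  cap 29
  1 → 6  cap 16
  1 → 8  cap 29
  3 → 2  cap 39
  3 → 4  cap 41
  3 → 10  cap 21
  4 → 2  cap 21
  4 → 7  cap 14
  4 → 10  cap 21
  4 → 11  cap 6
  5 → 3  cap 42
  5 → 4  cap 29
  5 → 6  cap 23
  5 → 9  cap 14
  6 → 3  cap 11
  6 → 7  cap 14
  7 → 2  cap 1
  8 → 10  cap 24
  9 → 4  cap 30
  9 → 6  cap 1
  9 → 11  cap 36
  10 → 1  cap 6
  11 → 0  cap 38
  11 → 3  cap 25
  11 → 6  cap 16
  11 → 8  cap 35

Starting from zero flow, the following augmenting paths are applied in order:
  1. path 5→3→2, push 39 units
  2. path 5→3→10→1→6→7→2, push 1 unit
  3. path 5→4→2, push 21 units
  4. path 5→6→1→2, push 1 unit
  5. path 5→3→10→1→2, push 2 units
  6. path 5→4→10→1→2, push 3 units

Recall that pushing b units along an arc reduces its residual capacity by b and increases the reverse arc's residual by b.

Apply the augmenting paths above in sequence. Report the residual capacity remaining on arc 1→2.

Residual capacity of (1,2): 23

after path 1 (5→3→2, push 39): res(1,2)=29
after path 2 (5→3→10→1→6→7→2, push 1): res(1,2)=29
after path 3 (5→4→2, push 21): res(1,2)=29
after path 4 (5→6→1→2, push 1): res(1,2)=28
after path 5 (5→3→10→1→2, push 2): res(1,2)=26
after path 6 (5→4→10→1→2, push 3): res(1,2)=23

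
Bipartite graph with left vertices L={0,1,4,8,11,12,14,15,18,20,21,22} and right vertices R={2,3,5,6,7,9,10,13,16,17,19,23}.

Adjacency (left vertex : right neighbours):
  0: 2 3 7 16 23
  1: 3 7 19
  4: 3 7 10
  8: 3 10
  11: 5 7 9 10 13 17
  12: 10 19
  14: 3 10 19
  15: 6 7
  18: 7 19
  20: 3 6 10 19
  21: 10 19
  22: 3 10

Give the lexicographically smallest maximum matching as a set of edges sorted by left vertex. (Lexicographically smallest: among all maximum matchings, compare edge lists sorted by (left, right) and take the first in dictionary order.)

|M| = 7 (so the lex-smallest maximum matching has 7 edges)
process left vertices in ascending order; for each, take the smallest-labelled available neighbour that still permits 7 edges overall, or leave it unmatched if none does
lex-smallest matching: {0-2, 1-3, 4-7, 8-10, 11-5, 12-19, 15-6}

Lex-smallest maximum matching: {(0,2), (1,3), (4,7), (8,10), (11,5), (12,19), (15,6)}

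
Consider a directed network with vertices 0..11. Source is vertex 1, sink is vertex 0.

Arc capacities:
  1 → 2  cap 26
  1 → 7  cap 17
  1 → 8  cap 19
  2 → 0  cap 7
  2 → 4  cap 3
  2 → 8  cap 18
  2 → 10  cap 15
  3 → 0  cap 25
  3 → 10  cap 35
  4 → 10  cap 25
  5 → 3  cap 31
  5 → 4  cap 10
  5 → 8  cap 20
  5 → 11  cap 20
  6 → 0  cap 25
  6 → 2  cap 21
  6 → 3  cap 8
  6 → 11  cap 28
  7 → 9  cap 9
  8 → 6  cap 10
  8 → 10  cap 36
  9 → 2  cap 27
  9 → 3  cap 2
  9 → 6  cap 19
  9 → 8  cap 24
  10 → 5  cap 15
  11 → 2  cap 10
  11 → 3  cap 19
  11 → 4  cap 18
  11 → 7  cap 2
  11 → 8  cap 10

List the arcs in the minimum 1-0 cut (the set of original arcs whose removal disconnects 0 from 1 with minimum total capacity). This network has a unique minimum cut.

augment #1: 1→2→0 push 7
augment #2: 1→8→6→0 push 10
augment #3: 1→7→9→3→0 push 2
augment #4: 1→7→9→6→0 push 7
augment #5: 1→2→10→5→3→0 push 15
max flow = 41; residual-reachable set from 1 gives S-side
cut edges (S→T): {(2,0), (7,9), (8,6), (10,5)} total cap 41

Min-cut arcs: {(2,0), (7,9), (8,6), (10,5)} (total capacity 41)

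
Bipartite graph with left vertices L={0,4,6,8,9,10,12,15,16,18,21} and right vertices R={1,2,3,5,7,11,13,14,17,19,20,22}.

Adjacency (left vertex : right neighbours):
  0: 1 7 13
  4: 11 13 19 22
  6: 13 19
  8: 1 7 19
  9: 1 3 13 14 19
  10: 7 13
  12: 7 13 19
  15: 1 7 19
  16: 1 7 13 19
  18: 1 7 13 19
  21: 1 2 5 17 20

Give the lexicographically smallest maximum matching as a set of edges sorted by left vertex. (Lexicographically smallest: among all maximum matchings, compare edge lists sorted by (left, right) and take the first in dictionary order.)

Lex-smallest maximum matching: {(0,1), (4,11), (6,13), (8,7), (9,3), (12,19), (21,2)}

|M| = 7 (so the lex-smallest maximum matching has 7 edges)
process left vertices in ascending order; for each, take the smallest-labelled available neighbour that still permits 7 edges overall, or leave it unmatched if none does
lex-smallest matching: {0-1, 4-11, 6-13, 8-7, 9-3, 12-19, 21-2}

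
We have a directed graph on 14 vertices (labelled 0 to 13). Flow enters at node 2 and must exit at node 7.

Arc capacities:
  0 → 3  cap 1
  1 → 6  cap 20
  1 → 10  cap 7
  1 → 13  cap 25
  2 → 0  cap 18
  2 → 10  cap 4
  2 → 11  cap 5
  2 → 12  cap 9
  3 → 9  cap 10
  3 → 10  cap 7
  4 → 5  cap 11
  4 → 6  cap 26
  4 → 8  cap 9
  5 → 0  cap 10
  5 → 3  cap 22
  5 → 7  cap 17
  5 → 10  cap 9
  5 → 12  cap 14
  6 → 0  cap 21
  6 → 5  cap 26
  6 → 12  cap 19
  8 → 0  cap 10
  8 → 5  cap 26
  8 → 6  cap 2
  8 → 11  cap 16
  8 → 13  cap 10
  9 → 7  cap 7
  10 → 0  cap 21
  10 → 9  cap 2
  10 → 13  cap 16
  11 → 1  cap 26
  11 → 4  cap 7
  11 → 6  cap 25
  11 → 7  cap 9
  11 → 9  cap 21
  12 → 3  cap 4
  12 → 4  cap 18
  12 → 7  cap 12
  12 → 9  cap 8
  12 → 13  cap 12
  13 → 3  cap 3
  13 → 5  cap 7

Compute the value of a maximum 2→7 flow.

Maximum flow value: 19

augment #1: 2→11→7 bottleneck 5, total now 5
augment #2: 2→12→7 bottleneck 9, total now 14
augment #3: 2→10→9→7 bottleneck 2, total now 16
augment #4: 2→0→3→9→7 bottleneck 1, total now 17
augment #5: 2→10→13→5→7 bottleneck 2, total now 19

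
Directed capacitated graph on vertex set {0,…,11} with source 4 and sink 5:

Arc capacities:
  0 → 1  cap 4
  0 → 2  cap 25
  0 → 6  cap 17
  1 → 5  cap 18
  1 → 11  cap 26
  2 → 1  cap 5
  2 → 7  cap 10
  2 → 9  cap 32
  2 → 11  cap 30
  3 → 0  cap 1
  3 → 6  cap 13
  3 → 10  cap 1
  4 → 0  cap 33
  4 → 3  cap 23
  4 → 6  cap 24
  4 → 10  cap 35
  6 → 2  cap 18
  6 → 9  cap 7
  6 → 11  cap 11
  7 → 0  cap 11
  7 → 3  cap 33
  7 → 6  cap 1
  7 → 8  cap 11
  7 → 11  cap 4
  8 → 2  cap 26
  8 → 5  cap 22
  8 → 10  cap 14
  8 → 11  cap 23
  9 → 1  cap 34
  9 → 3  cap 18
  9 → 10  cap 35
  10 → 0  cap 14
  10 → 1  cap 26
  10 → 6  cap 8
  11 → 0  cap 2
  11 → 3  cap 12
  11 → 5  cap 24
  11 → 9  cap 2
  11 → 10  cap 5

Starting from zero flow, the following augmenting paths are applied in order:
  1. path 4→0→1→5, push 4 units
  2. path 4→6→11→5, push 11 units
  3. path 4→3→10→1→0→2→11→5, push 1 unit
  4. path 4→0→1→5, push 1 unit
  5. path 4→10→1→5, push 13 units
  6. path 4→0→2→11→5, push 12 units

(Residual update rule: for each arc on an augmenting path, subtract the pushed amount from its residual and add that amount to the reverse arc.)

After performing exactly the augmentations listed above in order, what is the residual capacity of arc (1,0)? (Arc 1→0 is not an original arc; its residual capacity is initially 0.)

Residual capacity of (1,0): 4

after path 1 (4→0→1→5, push 4): res(1,0)=4
after path 2 (4→6→11→5, push 11): res(1,0)=4
after path 3 (4→3→10→1→0→2→11→5, push 1): res(1,0)=3
after path 4 (4→0→1→5, push 1): res(1,0)=4
after path 5 (4→10→1→5, push 13): res(1,0)=4
after path 6 (4→0→2→11→5, push 12): res(1,0)=4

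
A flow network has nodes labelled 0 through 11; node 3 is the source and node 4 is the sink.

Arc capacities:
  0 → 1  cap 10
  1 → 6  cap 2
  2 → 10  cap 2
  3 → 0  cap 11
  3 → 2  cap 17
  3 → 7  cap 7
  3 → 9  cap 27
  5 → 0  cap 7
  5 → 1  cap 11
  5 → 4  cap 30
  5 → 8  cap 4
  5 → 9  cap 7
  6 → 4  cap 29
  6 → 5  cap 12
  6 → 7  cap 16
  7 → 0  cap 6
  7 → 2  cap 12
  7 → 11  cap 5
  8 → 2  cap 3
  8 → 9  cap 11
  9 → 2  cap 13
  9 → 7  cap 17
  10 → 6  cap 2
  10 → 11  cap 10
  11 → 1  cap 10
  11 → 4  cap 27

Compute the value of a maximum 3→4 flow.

augment #1: 3→7→11→4 bottleneck 5, total now 5
augment #2: 3→0→1→6→4 bottleneck 2, total now 7
augment #3: 3→2→10→6→4 bottleneck 2, total now 9

Maximum flow value: 9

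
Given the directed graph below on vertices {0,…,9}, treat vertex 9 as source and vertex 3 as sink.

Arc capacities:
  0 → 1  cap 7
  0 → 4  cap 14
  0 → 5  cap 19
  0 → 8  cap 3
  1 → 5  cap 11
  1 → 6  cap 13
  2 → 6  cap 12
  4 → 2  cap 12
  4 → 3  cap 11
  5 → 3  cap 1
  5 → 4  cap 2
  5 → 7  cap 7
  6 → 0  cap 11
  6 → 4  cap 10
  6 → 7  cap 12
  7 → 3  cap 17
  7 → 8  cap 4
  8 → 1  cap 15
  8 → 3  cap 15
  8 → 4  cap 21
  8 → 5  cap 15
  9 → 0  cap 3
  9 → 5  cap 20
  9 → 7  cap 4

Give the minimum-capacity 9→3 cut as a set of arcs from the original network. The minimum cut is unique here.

augment #1: 9→5→3 push 1
augment #2: 9→7→3 push 4
augment #3: 9→0→4→3 push 3
augment #4: 9→5→4→3 push 2
augment #5: 9→5→7→3 push 7
max flow = 17; residual-reachable set from 9 gives S-side
cut edges (S→T): {(5,3), (5,4), (5,7), (9,0), (9,7)} total cap 17

Min-cut arcs: {(5,3), (5,4), (5,7), (9,0), (9,7)} (total capacity 17)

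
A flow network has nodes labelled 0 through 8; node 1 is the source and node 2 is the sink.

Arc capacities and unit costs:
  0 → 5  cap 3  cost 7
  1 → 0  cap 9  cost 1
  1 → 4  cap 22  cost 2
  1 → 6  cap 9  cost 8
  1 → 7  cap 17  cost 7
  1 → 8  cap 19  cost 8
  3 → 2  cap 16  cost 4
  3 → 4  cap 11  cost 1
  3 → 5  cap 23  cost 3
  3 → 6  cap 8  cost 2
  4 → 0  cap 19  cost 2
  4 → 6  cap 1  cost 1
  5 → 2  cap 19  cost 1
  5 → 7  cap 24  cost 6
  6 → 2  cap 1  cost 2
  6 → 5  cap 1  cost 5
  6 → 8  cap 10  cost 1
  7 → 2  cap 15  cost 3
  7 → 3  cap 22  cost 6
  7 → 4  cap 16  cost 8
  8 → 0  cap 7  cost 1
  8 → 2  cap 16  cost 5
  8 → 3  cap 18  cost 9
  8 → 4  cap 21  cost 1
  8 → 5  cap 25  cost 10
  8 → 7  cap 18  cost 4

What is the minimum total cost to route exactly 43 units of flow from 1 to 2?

shortest-cost path #1: 1→4→6→2 push 1 @ unit cost 5 (adds 5)
shortest-cost path #2: 1→0→5→2 push 3 @ unit cost 9 (adds 27)
shortest-cost path #3: 1→7→2 push 15 @ unit cost 10 (adds 150)
shortest-cost path #4: 1→8→2 push 16 @ unit cost 13 (adds 208)
shortest-cost path #5: 1→6→5→2 push 1 @ unit cost 14 (adds 14)
shortest-cost path #6: 1→7→3→2 push 2 @ unit cost 17 (adds 34)
shortest-cost path #7: 1→8→5→2 push 3 @ unit cost 19 (adds 57)
shortest-cost path #8: 1→6→8→5→2 push 2 @ unit cost 20 (adds 40)
total cost = 535

Minimum cost for 43 units: 535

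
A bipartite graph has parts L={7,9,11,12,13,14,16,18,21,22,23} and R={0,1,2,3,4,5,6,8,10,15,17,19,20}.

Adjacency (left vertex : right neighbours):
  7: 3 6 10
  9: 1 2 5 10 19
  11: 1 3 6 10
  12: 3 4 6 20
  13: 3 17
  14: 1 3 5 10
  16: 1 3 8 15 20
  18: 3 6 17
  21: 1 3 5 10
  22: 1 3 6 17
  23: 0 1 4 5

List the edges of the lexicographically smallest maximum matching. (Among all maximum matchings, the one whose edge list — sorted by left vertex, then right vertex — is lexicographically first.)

|M| = 10 (so the lex-smallest maximum matching has 10 edges)
process left vertices in ascending order; for each, take the smallest-labelled available neighbour that still permits 10 edges overall, or leave it unmatched if none does
lex-smallest matching: {7-3, 9-2, 11-1, 12-4, 13-17, 14-5, 16-8, 18-6, 21-10, 23-0}

Lex-smallest maximum matching: {(7,3), (9,2), (11,1), (12,4), (13,17), (14,5), (16,8), (18,6), (21,10), (23,0)}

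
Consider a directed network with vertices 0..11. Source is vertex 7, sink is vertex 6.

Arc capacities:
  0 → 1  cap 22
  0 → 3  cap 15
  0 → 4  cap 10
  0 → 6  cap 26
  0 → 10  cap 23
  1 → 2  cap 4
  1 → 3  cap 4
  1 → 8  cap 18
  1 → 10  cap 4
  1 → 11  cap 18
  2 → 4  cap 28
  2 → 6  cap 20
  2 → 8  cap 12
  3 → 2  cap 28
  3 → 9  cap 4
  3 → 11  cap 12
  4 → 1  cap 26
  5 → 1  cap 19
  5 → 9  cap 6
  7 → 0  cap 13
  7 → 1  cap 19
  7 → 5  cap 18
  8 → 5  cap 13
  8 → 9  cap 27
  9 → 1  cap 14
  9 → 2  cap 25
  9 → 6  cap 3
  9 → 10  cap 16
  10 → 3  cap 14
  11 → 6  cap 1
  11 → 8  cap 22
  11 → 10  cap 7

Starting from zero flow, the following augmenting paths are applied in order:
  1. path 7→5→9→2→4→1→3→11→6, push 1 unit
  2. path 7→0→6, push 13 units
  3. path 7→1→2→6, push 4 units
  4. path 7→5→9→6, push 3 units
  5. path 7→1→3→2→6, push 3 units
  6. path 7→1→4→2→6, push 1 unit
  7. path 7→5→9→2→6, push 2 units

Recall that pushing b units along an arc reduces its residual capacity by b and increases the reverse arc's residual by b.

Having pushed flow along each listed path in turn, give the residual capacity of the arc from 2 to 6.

after path 1 (7→5→9→2→4→1→3→11→6, push 1): res(2,6)=20
after path 2 (7→0→6, push 13): res(2,6)=20
after path 3 (7→1→2→6, push 4): res(2,6)=16
after path 4 (7→5→9→6, push 3): res(2,6)=16
after path 5 (7→1→3→2→6, push 3): res(2,6)=13
after path 6 (7→1→4→2→6, push 1): res(2,6)=12
after path 7 (7→5→9→2→6, push 2): res(2,6)=10

Residual capacity of (2,6): 10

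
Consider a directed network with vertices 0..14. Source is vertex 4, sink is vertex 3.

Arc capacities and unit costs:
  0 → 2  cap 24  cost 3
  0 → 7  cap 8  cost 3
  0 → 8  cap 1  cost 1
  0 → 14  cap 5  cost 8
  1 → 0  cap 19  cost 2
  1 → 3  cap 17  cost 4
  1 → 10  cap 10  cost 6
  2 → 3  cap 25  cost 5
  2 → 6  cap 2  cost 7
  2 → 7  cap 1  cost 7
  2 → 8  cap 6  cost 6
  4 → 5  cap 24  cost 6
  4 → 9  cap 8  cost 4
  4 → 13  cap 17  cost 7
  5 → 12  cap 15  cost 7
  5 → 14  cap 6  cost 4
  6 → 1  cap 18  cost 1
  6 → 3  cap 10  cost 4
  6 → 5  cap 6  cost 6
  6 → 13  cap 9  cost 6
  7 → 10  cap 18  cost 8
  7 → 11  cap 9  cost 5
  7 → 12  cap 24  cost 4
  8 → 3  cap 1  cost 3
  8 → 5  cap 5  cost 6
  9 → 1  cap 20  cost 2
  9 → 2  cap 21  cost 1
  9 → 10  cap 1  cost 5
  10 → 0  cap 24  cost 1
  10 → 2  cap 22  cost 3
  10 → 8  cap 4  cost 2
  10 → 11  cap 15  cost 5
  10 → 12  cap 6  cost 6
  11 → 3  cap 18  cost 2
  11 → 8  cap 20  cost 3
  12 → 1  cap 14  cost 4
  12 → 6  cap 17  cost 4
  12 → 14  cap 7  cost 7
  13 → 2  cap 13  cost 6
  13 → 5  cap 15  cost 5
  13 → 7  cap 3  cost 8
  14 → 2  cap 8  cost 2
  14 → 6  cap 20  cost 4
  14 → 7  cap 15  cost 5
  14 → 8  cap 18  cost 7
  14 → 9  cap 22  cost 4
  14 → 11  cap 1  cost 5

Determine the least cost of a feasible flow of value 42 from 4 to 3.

shortest-cost path #1: 4→9→1→3 push 8 @ unit cost 10 (adds 80)
shortest-cost path #2: 4→5→14→2→3 push 6 @ unit cost 17 (adds 102)
shortest-cost path #3: 4→13→2→3 push 13 @ unit cost 18 (adds 234)
shortest-cost path #4: 4→5→12→1→3 push 9 @ unit cost 21 (adds 189)
shortest-cost path #5: 4→5→12→6→3 push 6 @ unit cost 21 (adds 126)
total cost = 731

Minimum cost for 42 units: 731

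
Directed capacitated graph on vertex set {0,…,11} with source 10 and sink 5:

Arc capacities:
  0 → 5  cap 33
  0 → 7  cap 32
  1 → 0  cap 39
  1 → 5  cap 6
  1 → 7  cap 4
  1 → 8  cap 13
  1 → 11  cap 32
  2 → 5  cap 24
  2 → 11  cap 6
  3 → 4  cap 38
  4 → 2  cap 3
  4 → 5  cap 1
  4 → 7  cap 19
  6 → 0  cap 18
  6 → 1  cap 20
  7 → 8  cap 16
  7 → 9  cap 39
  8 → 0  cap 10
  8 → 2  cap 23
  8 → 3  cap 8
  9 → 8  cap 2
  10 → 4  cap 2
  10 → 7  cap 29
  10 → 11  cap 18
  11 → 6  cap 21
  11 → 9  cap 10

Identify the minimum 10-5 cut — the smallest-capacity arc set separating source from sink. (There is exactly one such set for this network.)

Min-cut arcs: {(7,8), (9,8), (10,4), (10,11)} (total capacity 38)

augment #1: 10→4→5 push 1
augment #2: 10→4→2→5 push 1
augment #3: 10→7→8→0→5 push 10
augment #4: 10→7→8→2→5 push 6
augment #5: 10→11→6→0→5 push 18
augment #6: 10→7→9→8→2→5 push 2
max flow = 38; residual-reachable set from 10 gives S-side
cut edges (S→T): {(7,8), (9,8), (10,4), (10,11)} total cap 38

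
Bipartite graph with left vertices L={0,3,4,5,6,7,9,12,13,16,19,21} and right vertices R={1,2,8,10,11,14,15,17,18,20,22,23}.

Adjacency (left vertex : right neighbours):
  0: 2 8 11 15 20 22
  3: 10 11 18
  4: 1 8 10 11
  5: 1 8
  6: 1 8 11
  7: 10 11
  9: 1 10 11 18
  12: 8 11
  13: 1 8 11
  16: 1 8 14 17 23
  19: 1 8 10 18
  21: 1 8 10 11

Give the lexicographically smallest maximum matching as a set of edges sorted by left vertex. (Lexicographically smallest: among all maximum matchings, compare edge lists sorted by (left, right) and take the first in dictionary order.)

|M| = 7 (so the lex-smallest maximum matching has 7 edges)
process left vertices in ascending order; for each, take the smallest-labelled available neighbour that still permits 7 edges overall, or leave it unmatched if none does
lex-smallest matching: {0-2, 3-10, 4-1, 5-8, 6-11, 9-18, 16-14}

Lex-smallest maximum matching: {(0,2), (3,10), (4,1), (5,8), (6,11), (9,18), (16,14)}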